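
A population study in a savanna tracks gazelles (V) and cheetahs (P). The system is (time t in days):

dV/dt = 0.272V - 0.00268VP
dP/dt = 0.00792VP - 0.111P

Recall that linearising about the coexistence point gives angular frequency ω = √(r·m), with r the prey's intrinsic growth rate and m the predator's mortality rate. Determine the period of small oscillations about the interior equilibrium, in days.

T ≈ 36.2 days

Here r = 0.272 and m = 0.111, so r·m = 0.0302.
ω = √0.0302 = 0.174 per day, hence T = 2π/ω ≈ 36.2 days.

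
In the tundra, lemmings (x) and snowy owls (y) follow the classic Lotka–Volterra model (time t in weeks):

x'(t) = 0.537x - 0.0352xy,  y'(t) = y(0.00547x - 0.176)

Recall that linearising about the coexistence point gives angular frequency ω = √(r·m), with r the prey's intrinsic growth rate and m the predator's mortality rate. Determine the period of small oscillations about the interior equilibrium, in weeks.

T ≈ 20.4 weeks

Here r = 0.537 and m = 0.176, so r·m = 0.0945.
ω = √0.0945 = 0.307 per week, hence T = 2π/ω ≈ 20.4 weeks.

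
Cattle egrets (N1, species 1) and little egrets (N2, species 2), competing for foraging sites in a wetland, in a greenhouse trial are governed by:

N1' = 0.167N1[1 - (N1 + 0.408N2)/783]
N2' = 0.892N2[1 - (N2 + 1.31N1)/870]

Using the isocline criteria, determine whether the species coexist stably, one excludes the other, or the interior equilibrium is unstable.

Compare the nullcline intercepts: K1/α12 = 783/0.408 = 1920 > K2 = 870; K2/α21 = 870/1.31 = 664 < K1 = 783.
Since the inequalities point opposite ways, species 1 can invade but species 2 cannot.

species 1 excludes species 2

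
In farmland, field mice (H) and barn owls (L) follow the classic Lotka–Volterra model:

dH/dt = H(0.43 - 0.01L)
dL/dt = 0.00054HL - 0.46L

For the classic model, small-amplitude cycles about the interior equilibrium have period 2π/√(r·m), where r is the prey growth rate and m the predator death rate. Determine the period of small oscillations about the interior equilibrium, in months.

Here r = 0.43 and m = 0.46, so r·m = 0.198.
ω = √0.198 = 0.445 per month, hence T = 2π/ω ≈ 14.1 months.

T ≈ 14.1 months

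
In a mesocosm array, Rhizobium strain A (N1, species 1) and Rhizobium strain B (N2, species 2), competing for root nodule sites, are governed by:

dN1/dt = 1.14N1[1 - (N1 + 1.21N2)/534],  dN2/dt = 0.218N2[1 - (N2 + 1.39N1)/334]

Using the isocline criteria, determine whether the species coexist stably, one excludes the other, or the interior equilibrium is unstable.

species 1 excludes species 2

Compare the nullcline intercepts: K1/α12 = 534/1.21 = 441 > K2 = 334; K2/α21 = 334/1.39 = 240 < K1 = 534.
Since the inequalities point opposite ways, species 1 can invade but species 2 cannot.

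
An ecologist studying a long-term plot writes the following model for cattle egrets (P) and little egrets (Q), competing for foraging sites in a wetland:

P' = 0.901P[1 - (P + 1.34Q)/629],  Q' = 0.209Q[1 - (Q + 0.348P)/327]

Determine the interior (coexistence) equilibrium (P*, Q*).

Setting both brackets to zero gives the nullclines P + 1.34Q = 629 and 0.348P + Q = 327.
Substituting Q = 327 - 0.348P into the first: P(1 - 1.34·0.348) = 629 - 1.34·327.
So P* = 191/0.534 = 358, and then Q* = 327 - 0.348·358 = 203.

P* ≈ 358, Q* ≈ 203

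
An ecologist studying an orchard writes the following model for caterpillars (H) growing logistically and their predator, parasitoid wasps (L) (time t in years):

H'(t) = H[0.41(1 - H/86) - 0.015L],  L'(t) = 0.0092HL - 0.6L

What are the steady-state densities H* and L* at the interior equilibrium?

H* ≈ 65.2, L* ≈ 6.61

From dL/dt = 0 with L > 0: 0.0092H* = 0.6, so H* = 65.2.
Substitute into dH/dt = 0: 0.41(1 - 65.2/86) = 0.015L*.
The bracket is 0.242, giving L* = 0.0991/0.015 = 6.61.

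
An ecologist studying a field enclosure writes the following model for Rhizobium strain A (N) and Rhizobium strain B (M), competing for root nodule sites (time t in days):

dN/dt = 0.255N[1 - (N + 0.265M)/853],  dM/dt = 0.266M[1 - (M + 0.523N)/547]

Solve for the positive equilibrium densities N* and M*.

Setting both brackets to zero gives the nullclines N + 0.265M = 853 and 0.523N + M = 547.
Substituting M = 547 - 0.523N into the first: N(1 - 0.265·0.523) = 853 - 0.265·547.
So N* = 708/0.861 = 822, and then M* = 547 - 0.523·822 = 117.

N* ≈ 822, M* ≈ 117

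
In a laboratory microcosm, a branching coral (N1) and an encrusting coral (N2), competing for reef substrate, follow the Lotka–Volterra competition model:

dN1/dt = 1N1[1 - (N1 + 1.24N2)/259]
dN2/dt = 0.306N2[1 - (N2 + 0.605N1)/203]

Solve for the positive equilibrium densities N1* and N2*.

N1* ≈ 29.1, N2* ≈ 185

Setting both brackets to zero gives the nullclines N1 + 1.24N2 = 259 and 0.605N1 + N2 = 203.
Substituting N2 = 203 - 0.605N1 into the first: N1(1 - 1.24·0.605) = 259 - 1.24·203.
So N1* = 7.28/0.25 = 29.1, and then N2* = 203 - 0.605·29.1 = 185.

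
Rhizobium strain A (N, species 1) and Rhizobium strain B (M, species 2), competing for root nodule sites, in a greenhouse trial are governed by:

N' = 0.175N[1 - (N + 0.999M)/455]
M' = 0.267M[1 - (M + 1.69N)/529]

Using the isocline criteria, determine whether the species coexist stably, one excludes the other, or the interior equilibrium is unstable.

Compare the nullcline intercepts: K1/α12 = 455/0.999 = 455 < K2 = 529; K2/α21 = 529/1.69 = 313 < K1 = 455.
Since both are reversed, neither can invade when rare; the interior point is a saddle.

unstable coexistence (outcome depends on initial conditions)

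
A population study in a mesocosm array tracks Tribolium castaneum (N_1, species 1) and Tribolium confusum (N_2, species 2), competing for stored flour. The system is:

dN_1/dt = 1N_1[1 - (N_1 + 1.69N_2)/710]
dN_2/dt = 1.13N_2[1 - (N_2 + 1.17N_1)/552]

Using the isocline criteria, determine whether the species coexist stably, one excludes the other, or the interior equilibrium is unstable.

unstable coexistence (outcome depends on initial conditions)

Compare the nullcline intercepts: K1/α12 = 710/1.69 = 420 < K2 = 552; K2/α21 = 552/1.17 = 472 < K1 = 710.
Since both are reversed, neither can invade when rare; the interior point is a saddle.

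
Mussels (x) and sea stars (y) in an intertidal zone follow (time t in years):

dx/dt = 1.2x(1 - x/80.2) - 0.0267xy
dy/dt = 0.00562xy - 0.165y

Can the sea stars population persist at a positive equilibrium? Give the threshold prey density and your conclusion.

Threshold x = 29.4; K > 29.4, so yes, the predator persists.

The predator equation gives dy/dt > 0 only when x > 0.165/0.00562 = 29.4.
Without the predator, x → K = 80.2. Since 80.2 > 29.4, the predator can invade and persist.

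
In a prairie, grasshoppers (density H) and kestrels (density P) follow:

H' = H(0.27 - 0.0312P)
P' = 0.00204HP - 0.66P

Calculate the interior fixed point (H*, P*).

H* ≈ 324, P* ≈ 8.65

Set dP/dt = 0 with P > 0: 0.00204H - 0.66 = 0, so H* = 0.66/0.00204 = 324.
Set dH/dt = 0 with H > 0: 0.27 - 0.0312P = 0, so P* = 0.27/0.0312 = 8.65.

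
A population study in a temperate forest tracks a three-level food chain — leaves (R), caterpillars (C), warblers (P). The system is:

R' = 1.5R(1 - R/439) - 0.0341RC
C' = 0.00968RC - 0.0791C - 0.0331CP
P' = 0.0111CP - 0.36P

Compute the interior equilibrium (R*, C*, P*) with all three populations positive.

From dP/dt = 0: 0.0111C* = 0.36, so C* = 32.4.
From dR/dt = 0: 1.5(1 - R*/439) = 0.0341·32.4, giving R* = 439·(1 - 0.737) = 115.
From dC/dt = 0: 0.00968·115 - 0.0791 = 0.0331P*, so P* = 1.04/0.0331 = 31.3.

R* ≈ 115, C* ≈ 32.4, P* ≈ 31.3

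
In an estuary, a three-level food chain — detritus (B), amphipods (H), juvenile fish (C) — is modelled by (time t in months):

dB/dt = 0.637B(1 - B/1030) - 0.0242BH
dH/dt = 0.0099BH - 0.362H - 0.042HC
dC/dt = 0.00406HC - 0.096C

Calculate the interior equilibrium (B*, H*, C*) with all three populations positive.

From dC/dt = 0: 0.00406H* = 0.096, so H* = 23.6.
From dB/dt = 0: 0.637(1 - B*/1030) = 0.0242·23.6, giving B* = 1030·(1 - 0.898) = 105.
From dH/dt = 0: 0.0099·105 - 0.362 = 0.042C*, so C* = 0.675/0.042 = 16.1.

B* ≈ 105, H* ≈ 23.6, C* ≈ 16.1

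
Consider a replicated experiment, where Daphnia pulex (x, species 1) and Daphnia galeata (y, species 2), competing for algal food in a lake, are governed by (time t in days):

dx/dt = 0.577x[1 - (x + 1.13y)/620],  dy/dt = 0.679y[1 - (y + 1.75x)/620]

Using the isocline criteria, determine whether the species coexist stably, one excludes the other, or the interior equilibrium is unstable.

unstable coexistence (outcome depends on initial conditions)

Compare the nullcline intercepts: K1/α12 = 620/1.13 = 549 < K2 = 620; K2/α21 = 620/1.75 = 354 < K1 = 620.
Since both are reversed, neither can invade when rare; the interior point is a saddle.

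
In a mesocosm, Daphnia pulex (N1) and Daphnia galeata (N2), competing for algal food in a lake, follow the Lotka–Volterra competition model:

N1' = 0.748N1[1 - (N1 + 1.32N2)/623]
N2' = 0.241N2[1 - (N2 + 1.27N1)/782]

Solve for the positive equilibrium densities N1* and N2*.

Setting both brackets to zero gives the nullclines N1 + 1.32N2 = 623 and 1.27N1 + N2 = 782.
Substituting N2 = 782 - 1.27N1 into the first: N1(1 - 1.32·1.27) = 623 - 1.32·782.
So N1* = -409/-0.676 = 605, and then N2* = 782 - 1.27·605 = 13.6.

N1* ≈ 605, N2* ≈ 13.6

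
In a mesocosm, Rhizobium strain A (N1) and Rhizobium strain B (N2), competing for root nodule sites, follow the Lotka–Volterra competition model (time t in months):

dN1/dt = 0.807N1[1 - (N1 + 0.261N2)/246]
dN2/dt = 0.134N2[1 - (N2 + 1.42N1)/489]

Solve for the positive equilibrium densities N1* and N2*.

N1* ≈ 188, N2* ≈ 222

Setting both brackets to zero gives the nullclines N1 + 0.261N2 = 246 and 1.42N1 + N2 = 489.
Substituting N2 = 489 - 1.42N1 into the first: N1(1 - 0.261·1.42) = 246 - 0.261·489.
So N1* = 118/0.629 = 188, and then N2* = 489 - 1.42·188 = 222.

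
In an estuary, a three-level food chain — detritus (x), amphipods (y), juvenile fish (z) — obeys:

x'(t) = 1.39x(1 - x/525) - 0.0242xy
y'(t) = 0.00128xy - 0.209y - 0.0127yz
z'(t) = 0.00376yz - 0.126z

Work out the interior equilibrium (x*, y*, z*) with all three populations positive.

x* ≈ 219, y* ≈ 33.5, z* ≈ 5.59

From dz/dt = 0: 0.00376y* = 0.126, so y* = 33.5.
From dx/dt = 0: 1.39(1 - x*/525) = 0.0242·33.5, giving x* = 525·(1 - 0.583) = 219.
From dy/dt = 0: 0.00128·219 - 0.209 = 0.0127z*, so z* = 0.0709/0.0127 = 5.59.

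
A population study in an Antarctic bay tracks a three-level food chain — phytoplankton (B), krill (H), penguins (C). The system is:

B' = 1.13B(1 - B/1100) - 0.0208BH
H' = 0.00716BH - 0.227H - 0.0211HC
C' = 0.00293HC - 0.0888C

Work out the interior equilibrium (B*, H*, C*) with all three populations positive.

From dC/dt = 0: 0.00293H* = 0.0888, so H* = 30.3.
From dB/dt = 0: 1.13(1 - B*/1100) = 0.0208·30.3, giving B* = 1100·(1 - 0.558) = 486.
From dH/dt = 0: 0.00716·486 - 0.227 = 0.0211C*, so C* = 3.26/0.0211 = 154.

B* ≈ 486, H* ≈ 30.3, C* ≈ 154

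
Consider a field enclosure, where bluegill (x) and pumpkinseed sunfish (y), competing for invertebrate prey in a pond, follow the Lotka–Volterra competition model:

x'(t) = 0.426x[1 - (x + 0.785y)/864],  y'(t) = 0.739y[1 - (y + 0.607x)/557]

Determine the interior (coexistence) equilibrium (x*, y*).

Setting both brackets to zero gives the nullclines x + 0.785y = 864 and 0.607x + y = 557.
Substituting y = 557 - 0.607x into the first: x(1 - 0.785·0.607) = 864 - 0.785·557.
So x* = 427/0.524 = 815, and then y* = 557 - 0.607·815 = 62.2.

x* ≈ 815, y* ≈ 62.2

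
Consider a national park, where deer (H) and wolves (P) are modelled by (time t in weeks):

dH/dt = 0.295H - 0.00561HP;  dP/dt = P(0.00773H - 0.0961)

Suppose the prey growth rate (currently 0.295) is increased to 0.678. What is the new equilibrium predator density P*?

P* ≈ 121

At the interior fixed point, setting dH/dt = 0 with H > 0 fixes P* = (prey growth rate)/(HP coefficient) — independent of the other coefficients.
With the change, P* = 0.678/0.00561 = 121; it rises from 52.6.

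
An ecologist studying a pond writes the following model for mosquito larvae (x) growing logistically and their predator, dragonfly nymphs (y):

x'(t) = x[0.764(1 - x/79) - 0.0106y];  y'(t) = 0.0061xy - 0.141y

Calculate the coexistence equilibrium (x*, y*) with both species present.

x* ≈ 23.1, y* ≈ 51

From dy/dt = 0 with y > 0: 0.0061x* = 0.141, so x* = 23.1.
Substitute into dx/dt = 0: 0.764(1 - 23.1/79) = 0.0106y*.
The bracket is 0.707, giving y* = 0.54/0.0106 = 51.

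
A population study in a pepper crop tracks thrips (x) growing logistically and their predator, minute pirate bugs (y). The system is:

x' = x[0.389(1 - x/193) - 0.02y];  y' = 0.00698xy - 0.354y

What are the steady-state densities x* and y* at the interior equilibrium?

x* ≈ 50.7, y* ≈ 14.3

From dy/dt = 0 with y > 0: 0.00698x* = 0.354, so x* = 50.7.
Substitute into dx/dt = 0: 0.389(1 - 50.7/193) = 0.02y*.
The bracket is 0.737, giving y* = 0.287/0.02 = 14.3.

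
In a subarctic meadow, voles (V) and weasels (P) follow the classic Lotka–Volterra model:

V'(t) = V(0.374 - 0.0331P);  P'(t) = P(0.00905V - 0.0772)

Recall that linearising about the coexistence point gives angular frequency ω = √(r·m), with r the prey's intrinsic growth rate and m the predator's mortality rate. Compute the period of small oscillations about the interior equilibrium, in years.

Here r = 0.374 and m = 0.0772, so r·m = 0.0289.
ω = √0.0289 = 0.17 per year, hence T = 2π/ω ≈ 37 years.

T ≈ 37 years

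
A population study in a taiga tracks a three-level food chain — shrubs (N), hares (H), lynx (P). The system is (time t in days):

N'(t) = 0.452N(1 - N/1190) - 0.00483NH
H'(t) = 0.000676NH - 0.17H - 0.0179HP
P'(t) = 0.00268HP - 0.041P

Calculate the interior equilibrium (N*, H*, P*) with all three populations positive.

From dP/dt = 0: 0.00268H* = 0.041, so H* = 15.3.
From dN/dt = 0: 0.452(1 - N*/1190) = 0.00483·15.3, giving N* = 1190·(1 - 0.163) = 995.
From dH/dt = 0: 0.000676·995 - 0.17 = 0.0179P*, so P* = 0.503/0.0179 = 28.1.

N* ≈ 995, H* ≈ 15.3, P* ≈ 28.1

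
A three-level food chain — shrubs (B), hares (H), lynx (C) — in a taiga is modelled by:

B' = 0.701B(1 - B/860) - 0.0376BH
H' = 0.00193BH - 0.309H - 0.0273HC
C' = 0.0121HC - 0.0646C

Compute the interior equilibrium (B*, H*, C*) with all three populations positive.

B* ≈ 614, H* ≈ 5.34, C* ≈ 32.1

From dC/dt = 0: 0.0121H* = 0.0646, so H* = 5.34.
From dB/dt = 0: 0.701(1 - B*/860) = 0.0376·5.34, giving B* = 860·(1 - 0.286) = 614.
From dH/dt = 0: 0.00193·614 - 0.309 = 0.0273C*, so C* = 0.875/0.0273 = 32.1.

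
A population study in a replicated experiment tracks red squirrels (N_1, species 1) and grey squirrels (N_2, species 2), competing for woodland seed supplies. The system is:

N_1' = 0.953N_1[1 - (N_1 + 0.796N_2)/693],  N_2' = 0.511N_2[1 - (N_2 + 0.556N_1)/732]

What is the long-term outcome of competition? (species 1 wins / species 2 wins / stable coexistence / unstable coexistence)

Compare the nullcline intercepts: K1/α12 = 693/0.796 = 871 > K2 = 732; K2/α21 = 732/0.556 = 1320 > K1 = 693.
Since both inequalities hold, each species can invade when rare, so the interior equilibrium is stable.

stable coexistence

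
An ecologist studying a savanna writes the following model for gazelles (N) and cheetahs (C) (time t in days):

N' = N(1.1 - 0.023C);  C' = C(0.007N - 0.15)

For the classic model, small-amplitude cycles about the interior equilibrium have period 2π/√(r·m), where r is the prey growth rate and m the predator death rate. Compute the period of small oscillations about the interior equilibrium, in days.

T ≈ 15.5 days

Here r = 1.1 and m = 0.15, so r·m = 0.165.
ω = √0.165 = 0.406 per day, hence T = 2π/ω ≈ 15.5 days.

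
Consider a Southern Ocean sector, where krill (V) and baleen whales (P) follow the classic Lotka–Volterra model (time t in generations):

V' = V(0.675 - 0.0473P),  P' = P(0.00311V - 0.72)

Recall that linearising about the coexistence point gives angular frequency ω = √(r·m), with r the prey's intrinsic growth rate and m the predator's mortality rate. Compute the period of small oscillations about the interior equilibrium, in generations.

T ≈ 9.01 generations

Here r = 0.675 and m = 0.72, so r·m = 0.486.
ω = √0.486 = 0.697 per generation, hence T = 2π/ω ≈ 9.01 generations.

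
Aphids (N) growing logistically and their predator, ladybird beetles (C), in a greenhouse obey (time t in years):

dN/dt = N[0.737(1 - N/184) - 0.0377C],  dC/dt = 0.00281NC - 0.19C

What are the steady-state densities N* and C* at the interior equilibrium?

N* ≈ 67.6, C* ≈ 12.4

From dC/dt = 0 with C > 0: 0.00281N* = 0.19, so N* = 67.6.
Substitute into dN/dt = 0: 0.737(1 - 67.6/184) = 0.0377C*.
The bracket is 0.633, giving C* = 0.466/0.0377 = 12.4.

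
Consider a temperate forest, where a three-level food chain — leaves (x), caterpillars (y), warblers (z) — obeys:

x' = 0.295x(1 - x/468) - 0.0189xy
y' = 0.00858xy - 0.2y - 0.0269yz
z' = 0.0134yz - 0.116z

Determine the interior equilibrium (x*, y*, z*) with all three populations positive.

From dz/dt = 0: 0.0134y* = 0.116, so y* = 8.66.
From dx/dt = 0: 0.295(1 - x*/468) = 0.0189·8.66, giving x* = 468·(1 - 0.555) = 208.
From dy/dt = 0: 0.00858·208 - 0.2 = 0.0269z*, so z* = 1.59/0.0269 = 59.

x* ≈ 208, y* ≈ 8.66, z* ≈ 59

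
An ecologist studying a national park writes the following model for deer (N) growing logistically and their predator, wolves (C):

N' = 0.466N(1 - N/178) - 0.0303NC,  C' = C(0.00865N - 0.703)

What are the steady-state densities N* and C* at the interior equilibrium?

N* ≈ 81.3, C* ≈ 8.36

From dC/dt = 0 with C > 0: 0.00865N* = 0.703, so N* = 81.3.
Substitute into dN/dt = 0: 0.466(1 - 81.3/178) = 0.0303C*.
The bracket is 0.543, giving C* = 0.253/0.0303 = 8.36.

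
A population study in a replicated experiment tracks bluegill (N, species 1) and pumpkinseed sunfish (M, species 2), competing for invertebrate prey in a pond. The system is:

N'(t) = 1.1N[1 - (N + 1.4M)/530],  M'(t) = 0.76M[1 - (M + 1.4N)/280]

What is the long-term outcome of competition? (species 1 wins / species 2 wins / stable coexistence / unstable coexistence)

Compare the nullcline intercepts: K1/α12 = 530/1.4 = 379 > K2 = 280; K2/α21 = 280/1.4 = 200 < K1 = 530.
Since the inequalities point opposite ways, species 1 can invade but species 2 cannot.

species 1 excludes species 2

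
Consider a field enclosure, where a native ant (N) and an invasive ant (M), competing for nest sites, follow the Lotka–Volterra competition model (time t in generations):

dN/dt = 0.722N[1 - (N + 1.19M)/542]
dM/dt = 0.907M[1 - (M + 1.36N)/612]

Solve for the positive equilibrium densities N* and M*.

Setting both brackets to zero gives the nullclines N + 1.19M = 542 and 1.36N + M = 612.
Substituting M = 612 - 1.36N into the first: N(1 - 1.19·1.36) = 542 - 1.19·612.
So N* = -186/-0.618 = 301, and then M* = 612 - 1.36·301 = 202.

N* ≈ 301, M* ≈ 202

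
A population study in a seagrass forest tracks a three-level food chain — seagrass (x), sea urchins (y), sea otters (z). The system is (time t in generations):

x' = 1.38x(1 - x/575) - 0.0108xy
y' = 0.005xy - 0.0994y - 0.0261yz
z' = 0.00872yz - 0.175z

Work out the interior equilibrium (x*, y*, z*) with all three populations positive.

From dz/dt = 0: 0.00872y* = 0.175, so y* = 20.1.
From dx/dt = 0: 1.38(1 - x*/575) = 0.0108·20.1, giving x* = 575·(1 - 0.157) = 485.
From dy/dt = 0: 0.005·485 - 0.0994 = 0.0261z*, so z* = 2.32/0.0261 = 89.

x* ≈ 485, y* ≈ 20.1, z* ≈ 89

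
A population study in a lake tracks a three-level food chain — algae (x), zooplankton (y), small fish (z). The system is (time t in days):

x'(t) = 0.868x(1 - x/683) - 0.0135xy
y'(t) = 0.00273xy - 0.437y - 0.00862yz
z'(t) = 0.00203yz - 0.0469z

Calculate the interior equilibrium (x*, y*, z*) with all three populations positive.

x* ≈ 438, y* ≈ 23.1, z* ≈ 87.9

From dz/dt = 0: 0.00203y* = 0.0469, so y* = 23.1.
From dx/dt = 0: 0.868(1 - x*/683) = 0.0135·23.1, giving x* = 683·(1 - 0.359) = 438.
From dy/dt = 0: 0.00273·438 - 0.437 = 0.00862z*, so z* = 0.758/0.00862 = 87.9.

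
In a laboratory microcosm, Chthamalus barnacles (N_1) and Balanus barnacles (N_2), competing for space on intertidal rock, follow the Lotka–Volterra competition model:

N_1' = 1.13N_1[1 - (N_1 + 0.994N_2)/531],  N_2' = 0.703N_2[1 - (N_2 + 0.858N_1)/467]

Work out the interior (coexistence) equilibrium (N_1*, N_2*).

N_1* ≈ 454, N_2* ≈ 77.5

Setting both brackets to zero gives the nullclines N_1 + 0.994N_2 = 531 and 0.858N_1 + N_2 = 467.
Substituting N_2 = 467 - 0.858N_1 into the first: N_1(1 - 0.994·0.858) = 531 - 0.994·467.
So N_1* = 66.8/0.147 = 454, and then N_2* = 467 - 0.858·454 = 77.5.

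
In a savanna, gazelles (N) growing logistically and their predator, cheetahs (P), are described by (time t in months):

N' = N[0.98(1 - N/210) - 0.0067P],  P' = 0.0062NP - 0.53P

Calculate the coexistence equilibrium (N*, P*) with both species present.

From dP/dt = 0 with P > 0: 0.0062N* = 0.53, so N* = 85.5.
Substitute into dN/dt = 0: 0.98(1 - 85.5/210) = 0.0067P*.
The bracket is 0.593, giving P* = 0.581/0.0067 = 86.7.

N* ≈ 85.5, P* ≈ 86.7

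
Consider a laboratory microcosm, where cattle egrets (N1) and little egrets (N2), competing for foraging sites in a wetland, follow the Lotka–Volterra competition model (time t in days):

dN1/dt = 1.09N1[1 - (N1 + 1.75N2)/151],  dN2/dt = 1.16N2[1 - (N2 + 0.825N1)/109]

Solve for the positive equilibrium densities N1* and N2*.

Setting both brackets to zero gives the nullclines N1 + 1.75N2 = 151 and 0.825N1 + N2 = 109.
Substituting N2 = 109 - 0.825N1 into the first: N1(1 - 1.75·0.825) = 151 - 1.75·109.
So N1* = -39.8/-0.444 = 89.6, and then N2* = 109 - 0.825·89.6 = 35.1.

N1* ≈ 89.6, N2* ≈ 35.1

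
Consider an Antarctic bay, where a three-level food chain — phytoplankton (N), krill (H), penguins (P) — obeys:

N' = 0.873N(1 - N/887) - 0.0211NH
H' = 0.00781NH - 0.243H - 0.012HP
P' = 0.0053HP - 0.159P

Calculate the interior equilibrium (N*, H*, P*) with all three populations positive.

From dP/dt = 0: 0.0053H* = 0.159, so H* = 30.
From dN/dt = 0: 0.873(1 - N*/887) = 0.0211·30, giving N* = 887·(1 - 0.725) = 244.
From dH/dt = 0: 0.00781·244 - 0.243 = 0.012P*, so P* = 1.66/0.012 = 138.

N* ≈ 244, H* ≈ 30, P* ≈ 138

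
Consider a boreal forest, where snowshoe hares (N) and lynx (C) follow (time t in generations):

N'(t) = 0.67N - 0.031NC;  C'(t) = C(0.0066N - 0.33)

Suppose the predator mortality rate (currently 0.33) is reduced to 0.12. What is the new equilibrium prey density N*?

At the interior fixed point, setting dC/dt = 0 with C > 0 fixes N* = (predator death rate)/(NC coefficient) — independent of the other coefficients.
With the change, N* = 0.12/0.0066 = 18.2; it falls from 50.

N* ≈ 18.2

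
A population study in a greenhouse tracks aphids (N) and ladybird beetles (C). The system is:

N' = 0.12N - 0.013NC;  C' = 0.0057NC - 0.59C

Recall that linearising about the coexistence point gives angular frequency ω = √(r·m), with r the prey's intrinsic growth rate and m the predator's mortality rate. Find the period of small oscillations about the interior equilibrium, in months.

T ≈ 23.6 months

Here r = 0.12 and m = 0.59, so r·m = 0.0708.
ω = √0.0708 = 0.266 per month, hence T = 2π/ω ≈ 23.6 months.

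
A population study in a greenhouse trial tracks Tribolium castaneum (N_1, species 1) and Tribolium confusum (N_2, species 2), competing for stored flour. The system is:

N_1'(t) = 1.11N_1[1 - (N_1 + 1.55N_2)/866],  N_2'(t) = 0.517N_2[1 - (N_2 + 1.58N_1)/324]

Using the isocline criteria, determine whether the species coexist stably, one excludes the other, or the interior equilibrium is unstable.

species 1 excludes species 2

Compare the nullcline intercepts: K1/α12 = 866/1.55 = 559 > K2 = 324; K2/α21 = 324/1.58 = 205 < K1 = 866.
Since the inequalities point opposite ways, species 1 can invade but species 2 cannot.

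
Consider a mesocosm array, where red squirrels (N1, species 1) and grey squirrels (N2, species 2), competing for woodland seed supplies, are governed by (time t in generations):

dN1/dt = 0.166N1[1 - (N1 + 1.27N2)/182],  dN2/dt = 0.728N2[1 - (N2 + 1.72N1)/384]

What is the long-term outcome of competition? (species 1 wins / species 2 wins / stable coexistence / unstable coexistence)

species 2 excludes species 1

Compare the nullcline intercepts: K1/α12 = 182/1.27 = 143 < K2 = 384; K2/α21 = 384/1.72 = 223 > K1 = 182.
Since the inequalities point opposite ways, species 2 can invade but species 1 cannot.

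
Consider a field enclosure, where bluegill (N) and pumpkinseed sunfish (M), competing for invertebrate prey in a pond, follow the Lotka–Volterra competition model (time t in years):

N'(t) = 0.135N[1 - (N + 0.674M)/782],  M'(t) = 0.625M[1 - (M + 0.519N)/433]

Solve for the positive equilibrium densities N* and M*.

N* ≈ 754, M* ≈ 41.7

Setting both brackets to zero gives the nullclines N + 0.674M = 782 and 0.519N + M = 433.
Substituting M = 433 - 0.519N into the first: N(1 - 0.674·0.519) = 782 - 0.674·433.
So N* = 490/0.65 = 754, and then M* = 433 - 0.519·754 = 41.7.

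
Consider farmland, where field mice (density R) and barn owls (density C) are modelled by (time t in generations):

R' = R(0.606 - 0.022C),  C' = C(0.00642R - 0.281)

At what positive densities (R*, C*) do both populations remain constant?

R* ≈ 43.8, C* ≈ 27.5

Set dC/dt = 0 with C > 0: 0.00642R - 0.281 = 0, so R* = 0.281/0.00642 = 43.8.
Set dR/dt = 0 with R > 0: 0.606 - 0.022C = 0, so C* = 0.606/0.022 = 27.5.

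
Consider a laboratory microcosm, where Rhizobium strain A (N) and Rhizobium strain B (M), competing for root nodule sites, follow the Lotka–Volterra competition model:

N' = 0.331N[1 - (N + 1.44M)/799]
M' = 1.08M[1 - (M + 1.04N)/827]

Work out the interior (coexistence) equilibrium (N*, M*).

Setting both brackets to zero gives the nullclines N + 1.44M = 799 and 1.04N + M = 827.
Substituting M = 827 - 1.04N into the first: N(1 - 1.44·1.04) = 799 - 1.44·827.
So N* = -392/-0.498 = 788, and then M* = 827 - 1.04·788 = 7.96.

N* ≈ 788, M* ≈ 7.96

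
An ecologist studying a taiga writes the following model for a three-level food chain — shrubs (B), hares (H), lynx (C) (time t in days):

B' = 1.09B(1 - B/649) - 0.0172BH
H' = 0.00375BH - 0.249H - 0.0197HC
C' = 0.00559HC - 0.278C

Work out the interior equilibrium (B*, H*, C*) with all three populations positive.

From dC/dt = 0: 0.00559H* = 0.278, so H* = 49.7.
From dB/dt = 0: 1.09(1 - B*/649) = 0.0172·49.7, giving B* = 649·(1 - 0.785) = 140.
From dH/dt = 0: 0.00375·140 - 0.249 = 0.0197C*, so C* = 0.275/0.0197 = 14.

B* ≈ 140, H* ≈ 49.7, C* ≈ 14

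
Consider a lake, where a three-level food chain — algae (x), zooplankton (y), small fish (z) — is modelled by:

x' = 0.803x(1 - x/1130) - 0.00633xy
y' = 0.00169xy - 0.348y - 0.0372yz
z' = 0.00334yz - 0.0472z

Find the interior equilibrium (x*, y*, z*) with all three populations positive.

From dz/dt = 0: 0.00334y* = 0.0472, so y* = 14.1.
From dx/dt = 0: 0.803(1 - x*/1130) = 0.00633·14.1, giving x* = 1130·(1 - 0.111) = 1000.
From dy/dt = 0: 0.00169·1000 - 0.348 = 0.0372z*, so z* = 1.35/0.0372 = 36.3.

x* ≈ 1000, y* ≈ 14.1, z* ≈ 36.3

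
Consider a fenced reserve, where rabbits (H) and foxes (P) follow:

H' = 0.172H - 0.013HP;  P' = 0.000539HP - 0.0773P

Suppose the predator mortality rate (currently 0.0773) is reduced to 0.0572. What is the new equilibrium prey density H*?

At the interior fixed point, setting dP/dt = 0 with P > 0 fixes H* = (predator death rate)/(HP coefficient) — independent of the other coefficients.
With the change, H* = 0.0572/0.000539 = 106; it falls from 143.

H* ≈ 106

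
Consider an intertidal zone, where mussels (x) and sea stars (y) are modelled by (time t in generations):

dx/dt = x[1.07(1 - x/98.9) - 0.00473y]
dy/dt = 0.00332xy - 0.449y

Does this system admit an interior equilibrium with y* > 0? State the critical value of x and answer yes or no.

Threshold x = 135; K < 135, so no, the predator goes extinct.

The predator equation gives dy/dt > 0 only when x > 0.449/0.00332 = 135.
Without the predator, x → K = 98.9. Since 98.9 < 135, the predator cannot invade.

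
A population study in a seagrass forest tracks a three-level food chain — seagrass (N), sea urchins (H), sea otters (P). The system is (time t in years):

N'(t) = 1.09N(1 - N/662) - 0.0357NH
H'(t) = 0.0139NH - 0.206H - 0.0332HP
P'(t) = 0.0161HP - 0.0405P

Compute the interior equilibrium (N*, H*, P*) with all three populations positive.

From dP/dt = 0: 0.0161H* = 0.0405, so H* = 2.52.
From dN/dt = 0: 1.09(1 - N*/662) = 0.0357·2.52, giving N* = 662·(1 - 0.0824) = 607.
From dH/dt = 0: 0.0139·607 - 0.206 = 0.0332P*, so P* = 8.24/0.0332 = 248.

N* ≈ 607, H* ≈ 2.52, P* ≈ 248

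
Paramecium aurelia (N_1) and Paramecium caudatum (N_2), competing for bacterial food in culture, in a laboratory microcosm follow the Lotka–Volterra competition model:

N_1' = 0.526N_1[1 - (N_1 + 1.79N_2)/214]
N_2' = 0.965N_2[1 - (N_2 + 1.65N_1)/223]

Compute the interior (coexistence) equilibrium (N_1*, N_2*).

Setting both brackets to zero gives the nullclines N_1 + 1.79N_2 = 214 and 1.65N_1 + N_2 = 223.
Substituting N_2 = 223 - 1.65N_1 into the first: N_1(1 - 1.79·1.65) = 214 - 1.79·223.
So N_1* = -185/-1.95 = 94.8, and then N_2* = 223 - 1.65·94.8 = 66.6.

N_1* ≈ 94.8, N_2* ≈ 66.6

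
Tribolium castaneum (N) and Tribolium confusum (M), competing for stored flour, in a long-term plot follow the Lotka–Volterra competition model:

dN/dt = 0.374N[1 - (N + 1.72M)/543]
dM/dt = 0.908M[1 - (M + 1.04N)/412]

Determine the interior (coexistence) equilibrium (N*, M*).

Setting both brackets to zero gives the nullclines N + 1.72M = 543 and 1.04N + M = 412.
Substituting M = 412 - 1.04N into the first: N(1 - 1.72·1.04) = 543 - 1.72·412.
So N* = -166/-0.789 = 210, and then M* = 412 - 1.04·210 = 194.

N* ≈ 210, M* ≈ 194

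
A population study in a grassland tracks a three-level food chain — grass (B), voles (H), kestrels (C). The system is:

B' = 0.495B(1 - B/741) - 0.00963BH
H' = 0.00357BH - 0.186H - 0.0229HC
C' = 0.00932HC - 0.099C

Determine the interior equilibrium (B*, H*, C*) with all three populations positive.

B* ≈ 588, H* ≈ 10.6, C* ≈ 83.5

From dC/dt = 0: 0.00932H* = 0.099, so H* = 10.6.
From dB/dt = 0: 0.495(1 - B*/741) = 0.00963·10.6, giving B* = 741·(1 - 0.207) = 588.
From dH/dt = 0: 0.00357·588 - 0.186 = 0.0229C*, so C* = 1.91/0.0229 = 83.5.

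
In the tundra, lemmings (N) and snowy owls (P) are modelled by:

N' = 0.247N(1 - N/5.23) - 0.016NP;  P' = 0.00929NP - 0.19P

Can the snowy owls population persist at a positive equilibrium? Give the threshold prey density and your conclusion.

The predator equation gives dP/dt > 0 only when N > 0.19/0.00929 = 20.5.
Without the predator, N → K = 5.23. Since 5.23 < 20.5, the predator cannot invade.

Threshold N = 20.5; K < 20.5, so no, the predator goes extinct.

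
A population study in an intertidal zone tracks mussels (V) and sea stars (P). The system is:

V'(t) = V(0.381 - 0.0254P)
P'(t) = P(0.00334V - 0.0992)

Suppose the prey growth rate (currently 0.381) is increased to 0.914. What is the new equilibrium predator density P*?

At the interior fixed point, setting dV/dt = 0 with V > 0 fixes P* = (prey growth rate)/(VP coefficient) — independent of the other coefficients.
With the change, P* = 0.914/0.0254 = 36; it rises from 15.

P* ≈ 36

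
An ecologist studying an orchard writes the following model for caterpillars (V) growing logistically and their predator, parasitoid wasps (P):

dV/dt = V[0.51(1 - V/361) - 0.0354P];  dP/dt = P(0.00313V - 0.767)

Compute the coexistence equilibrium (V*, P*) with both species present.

V* ≈ 245, P* ≈ 4.63

From dP/dt = 0 with P > 0: 0.00313V* = 0.767, so V* = 245.
Substitute into dV/dt = 0: 0.51(1 - 245/361) = 0.0354P*.
The bracket is 0.321, giving P* = 0.164/0.0354 = 4.63.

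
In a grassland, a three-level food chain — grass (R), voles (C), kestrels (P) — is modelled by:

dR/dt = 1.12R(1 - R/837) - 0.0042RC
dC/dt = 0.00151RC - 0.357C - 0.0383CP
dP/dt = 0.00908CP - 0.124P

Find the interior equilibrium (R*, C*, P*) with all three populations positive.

From dP/dt = 0: 0.00908C* = 0.124, so C* = 13.7.
From dR/dt = 0: 1.12(1 - R*/837) = 0.0042·13.7, giving R* = 837·(1 - 0.0512) = 794.
From dC/dt = 0: 0.00151·794 - 0.357 = 0.0383P*, so P* = 0.842/0.0383 = 22.

R* ≈ 794, C* ≈ 13.7, P* ≈ 22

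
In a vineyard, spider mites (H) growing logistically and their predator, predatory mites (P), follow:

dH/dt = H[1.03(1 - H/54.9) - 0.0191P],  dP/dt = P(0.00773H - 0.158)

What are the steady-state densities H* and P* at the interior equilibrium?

From dP/dt = 0 with P > 0: 0.00773H* = 0.158, so H* = 20.4.
Substitute into dH/dt = 0: 1.03(1 - 20.4/54.9) = 0.0191P*.
The bracket is 0.628, giving P* = 0.647/0.0191 = 33.8.

H* ≈ 20.4, P* ≈ 33.8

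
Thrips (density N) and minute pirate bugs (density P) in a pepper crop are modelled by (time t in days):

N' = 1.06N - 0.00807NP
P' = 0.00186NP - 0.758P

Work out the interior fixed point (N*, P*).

Set dP/dt = 0 with P > 0: 0.00186N - 0.758 = 0, so N* = 0.758/0.00186 = 408.
Set dN/dt = 0 with N > 0: 1.06 - 0.00807P = 0, so P* = 1.06/0.00807 = 131.

N* ≈ 408, P* ≈ 131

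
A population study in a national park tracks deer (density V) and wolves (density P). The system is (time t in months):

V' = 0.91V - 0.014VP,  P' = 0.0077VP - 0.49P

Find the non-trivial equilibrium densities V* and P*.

Set dP/dt = 0 with P > 0: 0.0077V - 0.49 = 0, so V* = 0.49/0.0077 = 63.6.
Set dV/dt = 0 with V > 0: 0.91 - 0.014P = 0, so P* = 0.91/0.014 = 65.

V* ≈ 63.6, P* ≈ 65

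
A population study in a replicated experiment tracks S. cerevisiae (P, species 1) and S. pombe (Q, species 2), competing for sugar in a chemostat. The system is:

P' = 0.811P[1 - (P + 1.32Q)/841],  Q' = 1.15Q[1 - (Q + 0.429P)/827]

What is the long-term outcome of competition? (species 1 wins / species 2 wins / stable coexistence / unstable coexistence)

Compare the nullcline intercepts: K1/α12 = 841/1.32 = 637 < K2 = 827; K2/α21 = 827/0.429 = 1930 > K1 = 841.
Since the inequalities point opposite ways, species 2 can invade but species 1 cannot.

species 2 excludes species 1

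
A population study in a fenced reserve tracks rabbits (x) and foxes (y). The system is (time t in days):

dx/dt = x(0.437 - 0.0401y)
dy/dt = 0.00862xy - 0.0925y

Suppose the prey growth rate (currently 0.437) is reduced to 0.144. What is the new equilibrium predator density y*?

y* ≈ 3.59

At the interior fixed point, setting dx/dt = 0 with x > 0 fixes y* = (prey growth rate)/(xy coefficient) — independent of the other coefficients.
With the change, y* = 0.144/0.0401 = 3.59; it falls from 10.9.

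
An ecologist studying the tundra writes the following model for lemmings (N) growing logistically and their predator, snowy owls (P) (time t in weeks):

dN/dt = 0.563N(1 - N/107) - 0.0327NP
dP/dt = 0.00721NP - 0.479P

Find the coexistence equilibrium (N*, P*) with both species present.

N* ≈ 66.4, P* ≈ 6.53

From dP/dt = 0 with P > 0: 0.00721N* = 0.479, so N* = 66.4.
Substitute into dN/dt = 0: 0.563(1 - 66.4/107) = 0.0327P*.
The bracket is 0.379, giving P* = 0.213/0.0327 = 6.53.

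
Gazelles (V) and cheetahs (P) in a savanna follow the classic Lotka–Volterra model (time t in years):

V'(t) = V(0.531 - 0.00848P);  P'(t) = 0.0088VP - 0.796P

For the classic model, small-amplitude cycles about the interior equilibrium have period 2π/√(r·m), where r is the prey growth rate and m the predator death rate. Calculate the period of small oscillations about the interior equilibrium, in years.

T ≈ 9.66 years

Here r = 0.531 and m = 0.796, so r·m = 0.423.
ω = √0.423 = 0.65 per year, hence T = 2π/ω ≈ 9.66 years.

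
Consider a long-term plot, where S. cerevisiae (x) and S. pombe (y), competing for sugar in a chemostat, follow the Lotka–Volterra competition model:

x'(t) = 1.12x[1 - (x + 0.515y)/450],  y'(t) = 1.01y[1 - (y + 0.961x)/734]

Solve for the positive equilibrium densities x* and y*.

Setting both brackets to zero gives the nullclines x + 0.515y = 450 and 0.961x + y = 734.
Substituting y = 734 - 0.961x into the first: x(1 - 0.515·0.961) = 450 - 0.515·734.
So x* = 72/0.505 = 143, and then y* = 734 - 0.961·143 = 597.

x* ≈ 143, y* ≈ 597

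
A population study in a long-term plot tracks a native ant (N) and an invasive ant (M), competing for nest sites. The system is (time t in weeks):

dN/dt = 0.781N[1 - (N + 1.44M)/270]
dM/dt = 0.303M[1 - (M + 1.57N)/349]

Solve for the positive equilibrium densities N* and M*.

N* ≈ 184, M* ≈ 59.4

Setting both brackets to zero gives the nullclines N + 1.44M = 270 and 1.57N + M = 349.
Substituting M = 349 - 1.57N into the first: N(1 - 1.44·1.57) = 270 - 1.44·349.
So N* = -233/-1.26 = 184, and then M* = 349 - 1.57·184 = 59.4.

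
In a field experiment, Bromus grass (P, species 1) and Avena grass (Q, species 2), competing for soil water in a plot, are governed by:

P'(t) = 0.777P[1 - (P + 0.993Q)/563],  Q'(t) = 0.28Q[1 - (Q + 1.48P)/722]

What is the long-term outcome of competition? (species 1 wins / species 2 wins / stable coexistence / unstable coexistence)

Compare the nullcline intercepts: K1/α12 = 563/0.993 = 567 < K2 = 722; K2/α21 = 722/1.48 = 488 < K1 = 563.
Since both are reversed, neither can invade when rare; the interior point is a saddle.

unstable coexistence (outcome depends on initial conditions)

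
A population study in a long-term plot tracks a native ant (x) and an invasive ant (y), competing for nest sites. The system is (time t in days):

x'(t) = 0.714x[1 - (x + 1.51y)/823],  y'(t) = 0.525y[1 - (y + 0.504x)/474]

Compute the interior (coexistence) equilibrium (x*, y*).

x* ≈ 449, y* ≈ 248

Setting both brackets to zero gives the nullclines x + 1.51y = 823 and 0.504x + y = 474.
Substituting y = 474 - 0.504x into the first: x(1 - 1.51·0.504) = 823 - 1.51·474.
So x* = 107/0.239 = 449, and then y* = 474 - 0.504·449 = 248.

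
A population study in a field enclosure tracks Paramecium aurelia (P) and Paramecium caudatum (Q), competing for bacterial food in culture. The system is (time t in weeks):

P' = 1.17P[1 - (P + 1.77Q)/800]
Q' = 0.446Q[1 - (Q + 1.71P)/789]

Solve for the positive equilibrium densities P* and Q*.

P* ≈ 294, Q* ≈ 286

Setting both brackets to zero gives the nullclines P + 1.77Q = 800 and 1.71P + Q = 789.
Substituting Q = 789 - 1.71P into the first: P(1 - 1.77·1.71) = 800 - 1.77·789.
So P* = -597/-2.03 = 294, and then Q* = 789 - 1.71·294 = 286.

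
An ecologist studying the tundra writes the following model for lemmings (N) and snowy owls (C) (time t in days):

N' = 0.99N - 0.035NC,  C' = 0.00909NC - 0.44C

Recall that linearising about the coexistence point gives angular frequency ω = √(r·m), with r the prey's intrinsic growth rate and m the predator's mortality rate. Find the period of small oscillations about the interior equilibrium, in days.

T ≈ 9.52 days

Here r = 0.99 and m = 0.44, so r·m = 0.436.
ω = √0.436 = 0.66 per day, hence T = 2π/ω ≈ 9.52 days.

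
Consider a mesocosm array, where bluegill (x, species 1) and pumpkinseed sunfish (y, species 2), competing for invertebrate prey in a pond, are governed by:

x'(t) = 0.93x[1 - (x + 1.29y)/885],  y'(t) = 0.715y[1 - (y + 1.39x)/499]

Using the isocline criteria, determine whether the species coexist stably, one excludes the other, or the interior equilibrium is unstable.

Compare the nullcline intercepts: K1/α12 = 885/1.29 = 686 > K2 = 499; K2/α21 = 499/1.39 = 359 < K1 = 885.
Since the inequalities point opposite ways, species 1 can invade but species 2 cannot.

species 1 excludes species 2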